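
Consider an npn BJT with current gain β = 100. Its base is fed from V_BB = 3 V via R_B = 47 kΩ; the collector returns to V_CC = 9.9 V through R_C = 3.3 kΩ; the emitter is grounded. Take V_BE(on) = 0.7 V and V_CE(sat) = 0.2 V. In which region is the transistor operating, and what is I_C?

saturation; I_C ≈ 2.9 mA

Assume active: I_B = (3 − 0.7)/47 = 0.0489 mA, giving I_C = β·I_B = 4.89 mA.
But then V_CE = 9.9 − 4.89×3.3 = -6.25 V < V_CE(sat) = 0.2 V — impossible in the active region.
So the transistor is saturated. With V_CE = 0.2 V, I_C = (V_CC − 0.2)/R_C = 9.7/3.3 = 2.94 mA.
Check: β·I_B = 4.89 mA > I_C = 2.94 mA, confirming saturation.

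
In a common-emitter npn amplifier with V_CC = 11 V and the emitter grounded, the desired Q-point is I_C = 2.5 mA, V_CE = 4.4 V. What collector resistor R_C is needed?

R_C ≈ 2.6 kΩ

Collector loop: V_CC = I_C·R_C + V_CE.
R_C = (V_CC − V_CE)/I_C = (11 − 4.4)/2.5 = 2.64 kΩ.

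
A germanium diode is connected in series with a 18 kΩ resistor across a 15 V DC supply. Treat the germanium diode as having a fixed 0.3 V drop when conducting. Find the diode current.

KVL around the loop: 15 = V_D + I·R = 0.3 + I × 18 kΩ.
So I = (15 − 0.3) / 18 kΩ = 14.7 / 18 = 0.817 mA.

I ≈ 0.82 mA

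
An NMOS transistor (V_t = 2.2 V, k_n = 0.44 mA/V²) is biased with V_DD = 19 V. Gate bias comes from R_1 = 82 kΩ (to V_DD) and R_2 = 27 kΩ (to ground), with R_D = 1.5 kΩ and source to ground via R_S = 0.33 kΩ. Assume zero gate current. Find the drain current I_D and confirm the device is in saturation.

V_G = V_DD·R_2/(R_1+R_2) = 19×27/109 = 4.71 V.
Assume saturation: I_D = (k_n/2)(V_GS − V_t)² with V_GS = V_G − I_D·R_S = 4.71 − 0.33·I_D.
Substituting gives 0.024·I_D² − 1.36·I_D + 1.38 = 0, with roots I_D = 1.03 or 55.9 mA.
The root I_D = 55.9 mA gives V_GS = -13.7 V ≤ V_t, so take I_D = 1.03 mA.
Then V_GS = 4.37 V and V_DS = V_DD − I_D(R_D+R_S) = 19 − 1.03×1.83 = 17.1 V.
Saturation requires V_DS ≥ V_GS − V_t = 2.17 V; 17.1 ≥ 2.17 ✓.

I_D ≈ 1 mA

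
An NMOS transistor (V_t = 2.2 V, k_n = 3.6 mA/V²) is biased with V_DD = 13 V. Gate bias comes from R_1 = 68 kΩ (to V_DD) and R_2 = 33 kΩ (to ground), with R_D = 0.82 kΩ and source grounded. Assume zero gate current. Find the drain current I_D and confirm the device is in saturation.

V_G = V_DD·R_2/(R_1+R_2) = 13×33/101 = 4.25 V. With the source grounded, V_GS = V_G = 4.25 V.
Assume saturation: I_D = (k_n/2)(V_GS − V_t)² = (3.6/2)×(4.25 − 2.2)² = 1.8×2.05² = 7.55 mA.
V_DS = V_DD − I_D·R_D = 13 − 7.55×0.82 = 6.81 V.
Saturation requires V_DS ≥ V_GS − V_t = 2.05 V; 6.81 ≥ 2.05 ✓.

I_D ≈ 7.5 mA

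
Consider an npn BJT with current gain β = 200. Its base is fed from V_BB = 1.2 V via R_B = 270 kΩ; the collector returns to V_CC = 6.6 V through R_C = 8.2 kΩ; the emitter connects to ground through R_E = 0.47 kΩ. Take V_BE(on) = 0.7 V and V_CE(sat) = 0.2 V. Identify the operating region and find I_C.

Assume active. Base-emitter loop: I_B = (V_BB − V_BE)/(R_B + (β+1)R_E) = (1.2 − 0.7)/(270 + 201×0.47) = 0.00137 mA.
I_C = β·I_B = 200×0.00137 = 0.274 mA.
V_CE = V_CC − I_C·R_C − I_E·R_E = 6.6 − 0.274×8.2 − 0.276×0.47 = 4.22 V > V_CE(sat), so the active-region assumption holds.

active; I_C ≈ 0.27 mA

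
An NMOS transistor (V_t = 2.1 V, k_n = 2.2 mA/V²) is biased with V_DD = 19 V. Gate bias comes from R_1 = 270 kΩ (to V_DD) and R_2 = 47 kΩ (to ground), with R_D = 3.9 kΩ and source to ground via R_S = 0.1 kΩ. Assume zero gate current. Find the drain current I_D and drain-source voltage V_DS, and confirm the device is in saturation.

V_G = V_DD·R_2/(R_1+R_2) = 19×47/317 = 2.82 V.
Assume saturation: I_D = (k_n/2)(V_GS − V_t)² with V_GS = V_G − I_D·R_S = 2.82 − 0.1·I_D.
Substituting gives 0.011·I_D² − 1.16·I_D + 0.566 = 0, with roots I_D = 0.491 or 105 mA.
The root I_D = 105 mA gives V_GS = -7.66 V ≤ V_t, so take I_D = 0.491 mA.
Then V_GS = 2.77 V and V_DS = V_DD − I_D(R_D+R_S) = 19 − 0.491×4 = 17 V.
Saturation requires V_DS ≥ V_GS − V_t = 0.668 V; 17 ≥ 0.668 ✓.

I_D ≈ 0.49 mA, V_DS ≈ 17 V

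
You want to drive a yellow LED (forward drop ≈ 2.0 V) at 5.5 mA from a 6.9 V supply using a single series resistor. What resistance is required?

The resistor drops V_S − V_D = 6.9 − 2.0 = 4.9 V at 5.5 mA.
R = 4.9 V / 5.5 mA = 0.891 kΩ.

R ≈ 0.89 kΩ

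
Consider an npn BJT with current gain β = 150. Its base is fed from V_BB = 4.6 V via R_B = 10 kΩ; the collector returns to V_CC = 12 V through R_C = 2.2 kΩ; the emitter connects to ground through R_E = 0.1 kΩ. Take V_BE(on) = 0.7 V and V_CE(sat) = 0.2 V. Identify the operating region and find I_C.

saturation; I_C ≈ 5.1 mA

Assume active: I_B = (4.6 − 0.7)/(10 + 151×0.1) = 0.155 mA, I_C = β·I_B = 23.3 mA.
Then V_CE = 12 − 23.3×2.2 − 23.5×0.1 = -41.6 V < 0.2 V — the active assumption fails.
Re-solve with V_CE = 0.2 V. KCL at the emitter: V_E/R_E = (V_BB−0.7−V_E)/R_B + (V_CC−0.2−V_E)/R_C, giving V_E = 0.545 V.
I_C = (V_CC − 0.2 − V_E)/R_C = (11.8 − 0.545)/2.2 = 5.12 mA.
Check: I_B = (3.9 − 0.545)/10 = 0.335 mA, and β·I_B = 50.3 mA > I_C, confirming saturation.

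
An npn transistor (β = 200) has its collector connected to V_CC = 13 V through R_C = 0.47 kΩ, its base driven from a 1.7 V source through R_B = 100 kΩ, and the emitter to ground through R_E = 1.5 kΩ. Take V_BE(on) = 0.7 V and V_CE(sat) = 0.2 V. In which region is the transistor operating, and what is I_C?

active; I_C ≈ 0.5 mA

Assume active. Base-emitter loop: I_B = (V_BB − V_BE)/(R_B + (β+1)R_E) = (1.7 − 0.7)/(100 + 201×1.5) = 0.00249 mA.
I_C = β·I_B = 200×0.00249 = 0.498 mA.
V_CE = V_CC − I_C·R_C − I_E·R_E = 13 − 0.498×0.47 − 0.501×1.5 = 12 V > V_CE(sat), so the active-region assumption holds.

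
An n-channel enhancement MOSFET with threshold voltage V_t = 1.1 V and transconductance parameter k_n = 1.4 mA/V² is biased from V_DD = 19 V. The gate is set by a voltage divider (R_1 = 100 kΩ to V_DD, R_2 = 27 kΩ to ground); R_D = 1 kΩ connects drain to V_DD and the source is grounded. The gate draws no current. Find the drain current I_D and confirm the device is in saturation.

I_D ≈ 6 mA

V_G = V_DD·R_2/(R_1+R_2) = 19×27/127 = 4.04 V. With the source grounded, V_GS = V_G = 4.04 V.
Assume saturation: I_D = (k_n/2)(V_GS − V_t)² = (1.4/2)×(4.04 − 1.1)² = 0.7×2.94² = 6.05 mA.
V_DS = V_DD − I_D·R_D = 19 − 6.05×1 = 13 V.
Saturation requires V_DS ≥ V_GS − V_t = 2.94 V; 13 ≥ 2.94 ✓.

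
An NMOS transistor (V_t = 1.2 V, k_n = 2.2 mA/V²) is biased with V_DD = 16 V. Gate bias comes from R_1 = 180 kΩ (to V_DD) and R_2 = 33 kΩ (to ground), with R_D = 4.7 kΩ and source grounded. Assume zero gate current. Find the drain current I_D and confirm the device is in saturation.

I_D ≈ 1.8 mA

V_G = V_DD·R_2/(R_1+R_2) = 16×33/213 = 2.48 V. With the source grounded, V_GS = V_G = 2.48 V.
Assume saturation: I_D = (k_n/2)(V_GS − V_t)² = (2.2/2)×(2.48 − 1.2)² = 1.1×1.28² = 1.8 mA.
V_DS = V_DD − I_D·R_D = 16 − 1.8×4.7 = 7.54 V.
Saturation requires V_DS ≥ V_GS − V_t = 1.28 V; 7.54 ≥ 1.28 ✓.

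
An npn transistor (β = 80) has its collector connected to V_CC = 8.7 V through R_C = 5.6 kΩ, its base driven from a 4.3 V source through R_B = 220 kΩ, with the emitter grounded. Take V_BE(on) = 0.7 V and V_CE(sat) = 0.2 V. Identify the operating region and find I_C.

active; I_C ≈ 1.3 mA

Assume active. Base-emitter loop: I_B = (V_BB − V_BE)/R_B = (4.3 − 0.7)/220 = 0.0164 mA.
I_C = β·I_B = 80×0.0164 = 1.31 mA.
V_CE = V_CC − I_C·R_C = 8.7 − 1.31×5.6 = 1.37 V > V_CE(sat), so the active-region assumption holds.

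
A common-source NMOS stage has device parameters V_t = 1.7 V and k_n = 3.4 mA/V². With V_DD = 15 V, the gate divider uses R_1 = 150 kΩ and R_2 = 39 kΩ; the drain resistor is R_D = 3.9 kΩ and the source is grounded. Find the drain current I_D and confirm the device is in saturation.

V_G = V_DD·R_2/(R_1+R_2) = 15×39/189 = 3.1 V. With the source grounded, V_GS = V_G = 3.1 V.
Assume saturation: I_D = (k_n/2)(V_GS − V_t)² = (3.4/2)×(3.1 − 1.7)² = 1.7×1.4² = 3.31 mA.
V_DS = V_DD − I_D·R_D = 15 − 3.31×3.9 = 2.09 V.
Saturation requires V_DS ≥ V_GS − V_t = 1.4 V; 2.09 ≥ 1.4 ✓.

I_D ≈ 3.3 mA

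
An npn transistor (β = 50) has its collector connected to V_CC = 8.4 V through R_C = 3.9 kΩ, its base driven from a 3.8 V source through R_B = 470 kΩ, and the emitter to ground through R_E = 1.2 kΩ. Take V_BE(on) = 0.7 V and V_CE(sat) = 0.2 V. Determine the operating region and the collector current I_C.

active; I_C ≈ 0.29 mA

Assume active. Base-emitter loop: I_B = (V_BB − V_BE)/(R_B + (β+1)R_E) = (3.8 − 0.7)/(470 + 51×1.2) = 0.00584 mA.
I_C = β·I_B = 50×0.00584 = 0.292 mA.
V_CE = V_CC − I_C·R_C − I_E·R_E = 8.4 − 0.292×3.9 − 0.298×1.2 = 6.9 V > V_CE(sat), so the active-region assumption holds.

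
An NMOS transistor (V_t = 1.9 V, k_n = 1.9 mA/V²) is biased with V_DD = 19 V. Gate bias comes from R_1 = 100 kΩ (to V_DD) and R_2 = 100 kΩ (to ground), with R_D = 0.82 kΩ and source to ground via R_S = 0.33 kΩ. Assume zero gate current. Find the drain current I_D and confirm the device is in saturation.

I_D ≈ 12 mA

V_G = V_DD·R_2/(R_1+R_2) = 19×100/200 = 9.5 V.
Assume saturation: I_D = (k_n/2)(V_GS − V_t)² with V_GS = V_G − I_D·R_S = 9.5 − 0.33·I_D.
Substituting gives 0.103·I_D² − 5.77·I_D + 54.9 = 0, with roots I_D = 12.2 or 43.5 mA.
The root I_D = 43.5 mA gives V_GS = -4.87 V ≤ V_t, so take I_D = 12.2 mA.
Then V_GS = 5.48 V and V_DS = V_DD − I_D(R_D+R_S) = 19 − 12.2×1.15 = 4.99 V.
Saturation requires V_DS ≥ V_GS − V_t = 3.58 V; 4.99 ≥ 3.58 ✓.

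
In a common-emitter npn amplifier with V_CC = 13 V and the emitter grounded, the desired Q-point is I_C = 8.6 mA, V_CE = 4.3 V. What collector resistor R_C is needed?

R_C ≈ 1 kΩ

Collector loop: V_CC = I_C·R_C + V_CE.
R_C = (V_CC − V_CE)/I_C = (13 − 4.3)/8.6 = 1.01 kΩ.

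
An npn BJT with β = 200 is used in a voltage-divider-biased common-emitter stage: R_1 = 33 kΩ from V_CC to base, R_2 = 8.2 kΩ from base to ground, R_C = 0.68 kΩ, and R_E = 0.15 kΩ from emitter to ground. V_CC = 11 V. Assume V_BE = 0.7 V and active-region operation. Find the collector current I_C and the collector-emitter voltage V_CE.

I_C ≈ 8.1 mA, V_CE ≈ 4.3 V

Thevenize the base divider: V_Th = V_CC·R_2/(R_1+R_2) = 11×8.2/41.2 = 2.19 V, R_Th = R_1‖R_2 = 6.57 kΩ.
Base-emitter loop: V_Th = I_B·R_Th + V_BE + (β+1)I_B·R_E, so I_B = (2.19 − 0.7) / (6.57 + 201×0.15) = 0.0406 mA.
I_C = β·I_B = 200×0.0406 = 8.11 mA, and I_E = (β+1)I_B = 8.15 mA.
V_CE = V_CC − I_C·R_C − I_E·R_E = 11 − 8.11×0.68 − 8.15×0.15 = 4.26 V.
V_CE = 4.26 V > 0.2 V confirms active-region operation.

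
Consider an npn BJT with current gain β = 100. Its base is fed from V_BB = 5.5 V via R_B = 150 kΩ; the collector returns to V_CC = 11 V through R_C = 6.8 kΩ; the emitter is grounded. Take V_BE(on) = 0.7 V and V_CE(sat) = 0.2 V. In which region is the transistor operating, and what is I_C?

saturation; I_C ≈ 1.6 mA

Assume active: I_B = (5.5 − 0.7)/150 = 0.032 mA, giving I_C = β·I_B = 3.2 mA.
But then V_CE = 11 − 3.2×6.8 = -10.8 V < V_CE(sat) = 0.2 V — impossible in the active region.
So the transistor is saturated. With V_CE = 0.2 V, I_C = (V_CC − 0.2)/R_C = 10.8/6.8 = 1.59 mA.
Check: β·I_B = 3.2 mA > I_C = 1.59 mA, confirming saturation.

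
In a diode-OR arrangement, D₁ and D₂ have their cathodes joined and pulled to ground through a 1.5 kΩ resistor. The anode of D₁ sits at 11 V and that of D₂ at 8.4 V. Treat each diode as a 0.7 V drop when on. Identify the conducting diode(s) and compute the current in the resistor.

Only D₁ conducts; I_R ≈ 6.9 mA

Assume both conduct. Then node N would need to be at both 11−0.7 = 10.3 V and 8.4−0.7 = 7.7 V, which is impossible.
Assume only D₁ conducts: V_N = 11 − 0.7 = 10.3 V, so I_R = 10.3/1.5 = 6.87 mA.
Check D₂: its anode-to-cathode voltage is 8.4 − 10.3 = -1.9 V < 0.7 V, so it is off. The assumption is consistent.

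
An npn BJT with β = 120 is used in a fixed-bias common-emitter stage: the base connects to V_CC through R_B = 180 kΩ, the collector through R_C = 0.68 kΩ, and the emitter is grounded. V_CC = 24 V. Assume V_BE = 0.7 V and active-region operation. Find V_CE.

Base loop: V_CC = I_B·R_B + V_BE, so I_B = (24 − 0.7)/180 kΩ = 0.129 mA.
In the active region I_C = β·I_B = 120 × 0.129 = 15.5 mA.
Collector loop: V_CE = V_CC − I_C·R_C = 24 − 15.5×0.68 = 13.4 V.
Since V_CE = 13.4 V > V_CE(sat) ≈ 0.2 V, the transistor is in the active region as assumed.

V_CE ≈ 13 V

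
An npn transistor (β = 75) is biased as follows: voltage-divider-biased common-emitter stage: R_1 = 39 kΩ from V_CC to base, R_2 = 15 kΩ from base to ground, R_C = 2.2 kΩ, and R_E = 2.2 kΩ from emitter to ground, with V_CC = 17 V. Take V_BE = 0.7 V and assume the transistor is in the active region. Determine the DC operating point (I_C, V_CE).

Thevenize the base divider: V_Th = V_CC·R_2/(R_1+R_2) = 17×15/54 = 4.72 V, R_Th = R_1‖R_2 = 10.8 kΩ.
Base-emitter loop: V_Th = I_B·R_Th + V_BE + (β+1)I_B·R_E, so I_B = (4.72 − 0.7) / (10.8 + 76×2.2) = 0.0226 mA.
I_C = β·I_B = 75×0.0226 = 1.69 mA, and I_E = (β+1)I_B = 1.72 mA.
V_CE = V_CC − I_C·R_C − I_E·R_E = 17 − 1.69×2.2 − 1.72×2.2 = 9.49 V.
V_CE = 9.49 V > 0.2 V confirms active-region operation.

I_C ≈ 1.7 mA, V_CE ≈ 9.5 V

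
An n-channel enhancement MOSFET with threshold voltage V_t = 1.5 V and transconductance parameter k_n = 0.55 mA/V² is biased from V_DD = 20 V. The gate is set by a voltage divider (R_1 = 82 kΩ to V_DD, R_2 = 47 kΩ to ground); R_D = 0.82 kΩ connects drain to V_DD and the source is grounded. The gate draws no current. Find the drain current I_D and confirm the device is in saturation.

I_D ≈ 9.2 mA

V_G = V_DD·R_2/(R_1+R_2) = 20×47/129 = 7.29 V. With the source grounded, V_GS = V_G = 7.29 V.
Assume saturation: I_D = (k_n/2)(V_GS − V_t)² = (0.55/2)×(7.29 − 1.5)² = 0.275×5.79² = 9.21 mA.
V_DS = V_DD − I_D·R_D = 20 − 9.21×0.82 = 12.4 V.
Saturation requires V_DS ≥ V_GS − V_t = 5.79 V; 12.4 ≥ 5.79 ✓.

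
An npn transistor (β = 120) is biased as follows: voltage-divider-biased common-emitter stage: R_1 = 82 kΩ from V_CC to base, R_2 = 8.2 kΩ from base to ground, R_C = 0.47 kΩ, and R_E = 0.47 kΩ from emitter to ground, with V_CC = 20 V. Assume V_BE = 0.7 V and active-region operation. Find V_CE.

Thevenize the base divider: V_Th = V_CC·R_2/(R_1+R_2) = 20×8.2/90.2 = 1.82 V, R_Th = R_1‖R_2 = 7.45 kΩ.
Base-emitter loop: V_Th = I_B·R_Th + V_BE + (β+1)I_B·R_E, so I_B = (1.82 − 0.7) / (7.45 + 121×0.47) = 0.0174 mA.
I_C = β·I_B = 120×0.0174 = 2.09 mA, and I_E = (β+1)I_B = 2.1 mA.
V_CE = V_CC − I_C·R_C − I_E·R_E = 20 − 2.09×0.47 − 2.1×0.47 = 18 V.
V_CE = 18 V > 0.2 V confirms active-region operation.

V_CE ≈ 18 V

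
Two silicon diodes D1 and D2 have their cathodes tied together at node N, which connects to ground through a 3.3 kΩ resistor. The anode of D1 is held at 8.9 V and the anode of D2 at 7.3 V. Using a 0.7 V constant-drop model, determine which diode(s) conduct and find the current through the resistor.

Assume both conduct. Then node N would need to be at both 8.9−0.7 = 8.2 V and 7.3−0.7 = 6.6 V, which is impossible.
Assume only D1 conducts: V_N = 8.9 − 0.7 = 8.2 V, so I_R = 8.2/3.3 = 2.48 mA.
Check D2: its anode-to-cathode voltage is 7.3 − 8.2 = -0.9 V < 0.7 V, so it is off. The assumption is consistent.

Only D1 conducts; I_R ≈ 2.5 mA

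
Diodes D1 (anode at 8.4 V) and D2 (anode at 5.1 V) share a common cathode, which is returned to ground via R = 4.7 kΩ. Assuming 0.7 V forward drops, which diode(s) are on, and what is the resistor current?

Only D1 conducts; I_R ≈ 1.6 mA

Assume both conduct. Then node N would need to be at both 8.4−0.7 = 7.7 V and 5.1−0.7 = 4.4 V, which is impossible.
Assume only D1 conducts: V_N = 8.4 − 0.7 = 7.7 V, so I_R = 7.7/4.7 = 1.64 mA.
Check D2: its anode-to-cathode voltage is 5.1 − 7.7 = -2.6 V < 0.7 V, so it is off. The assumption is consistent.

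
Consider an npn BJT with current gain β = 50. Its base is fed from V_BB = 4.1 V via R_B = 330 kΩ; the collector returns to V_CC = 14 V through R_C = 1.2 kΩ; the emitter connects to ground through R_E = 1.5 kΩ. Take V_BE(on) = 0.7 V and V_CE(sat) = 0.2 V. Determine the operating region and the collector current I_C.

Assume active. Base-emitter loop: I_B = (V_BB − V_BE)/(R_B + (β+1)R_E) = (4.1 − 0.7)/(330 + 51×1.5) = 0.00836 mA.
I_C = β·I_B = 50×0.00836 = 0.418 mA.
V_CE = V_CC − I_C·R_C − I_E·R_E = 14 − 0.418×1.2 − 0.427×1.5 = 12.9 V > V_CE(sat), so the active-region assumption holds.

active; I_C ≈ 0.42 mA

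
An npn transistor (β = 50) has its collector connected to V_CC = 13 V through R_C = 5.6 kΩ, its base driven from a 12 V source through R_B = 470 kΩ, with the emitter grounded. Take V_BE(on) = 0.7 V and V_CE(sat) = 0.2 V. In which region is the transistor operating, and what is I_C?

Assume active. Base-emitter loop: I_B = (V_BB − V_BE)/R_B = (12 − 0.7)/470 = 0.024 mA.
I_C = β·I_B = 50×0.024 = 1.2 mA.
V_CE = V_CC − I_C·R_C = 13 − 1.2×5.6 = 6.27 V > V_CE(sat), so the active-region assumption holds.

active; I_C ≈ 1.2 mA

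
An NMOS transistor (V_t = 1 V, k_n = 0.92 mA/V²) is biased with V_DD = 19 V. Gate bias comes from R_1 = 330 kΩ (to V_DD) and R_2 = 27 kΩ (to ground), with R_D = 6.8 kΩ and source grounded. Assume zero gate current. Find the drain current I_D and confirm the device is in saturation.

V_G = V_DD·R_2/(R_1+R_2) = 19×27/357 = 1.44 V. With the source grounded, V_GS = V_G = 1.44 V.
Assume saturation: I_D = (k_n/2)(V_GS − V_t)² = (0.92/2)×(1.44 − 1)² = 0.46×0.437² = 0.0878 mA.
V_DS = V_DD − I_D·R_D = 19 − 0.0878×6.8 = 18.4 V.
Saturation requires V_DS ≥ V_GS − V_t = 0.437 V; 18.4 ≥ 0.437 ✓.

I_D ≈ 0.088 mA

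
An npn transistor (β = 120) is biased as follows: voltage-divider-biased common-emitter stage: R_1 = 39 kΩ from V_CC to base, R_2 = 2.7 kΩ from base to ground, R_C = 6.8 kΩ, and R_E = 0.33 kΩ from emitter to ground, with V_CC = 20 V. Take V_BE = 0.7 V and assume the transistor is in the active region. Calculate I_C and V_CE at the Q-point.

I_C ≈ 1.7 mA, V_CE ≈ 8 V

Thevenize the base divider: V_Th = V_CC·R_2/(R_1+R_2) = 20×2.7/41.7 = 1.29 V, R_Th = R_1‖R_2 = 2.53 kΩ.
Base-emitter loop: V_Th = I_B·R_Th + V_BE + (β+1)I_B·R_E, so I_B = (1.29 − 0.7) / (2.53 + 121×0.33) = 0.014 mA.
I_C = β·I_B = 120×0.014 = 1.68 mA, and I_E = (β+1)I_B = 1.7 mA.
V_CE = V_CC − I_C·R_C − I_E·R_E = 20 − 1.68×6.8 − 1.7×0.33 = 8.01 V.
V_CE = 8.01 V > 0.2 V confirms active-region operation.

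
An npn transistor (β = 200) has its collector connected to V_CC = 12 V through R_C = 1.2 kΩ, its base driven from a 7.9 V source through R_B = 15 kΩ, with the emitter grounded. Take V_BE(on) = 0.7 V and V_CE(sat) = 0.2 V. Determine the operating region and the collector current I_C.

saturation; I_C ≈ 9.8 mA

Assume active: I_B = (7.9 − 0.7)/15 = 0.48 mA, giving I_C = β·I_B = 96 mA.
But then V_CE = 12 − 96×1.2 = -103 V < V_CE(sat) = 0.2 V — impossible in the active region.
So the transistor is saturated. With V_CE = 0.2 V, I_C = (V_CC − 0.2)/R_C = 11.8/1.2 = 9.83 mA.
Check: β·I_B = 96 mA > I_C = 9.83 mA, confirming saturation.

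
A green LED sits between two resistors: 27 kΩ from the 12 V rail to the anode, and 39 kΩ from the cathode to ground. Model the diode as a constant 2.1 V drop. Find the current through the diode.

I ≈ 0.15 mA

The two resistors are in series with the diode, so KVL gives 12 = I·27 + 2.1 + I·39.
I = (12 − 2.1) / (27 + 39) kΩ = 9.9 / 66 = 0.15 mA.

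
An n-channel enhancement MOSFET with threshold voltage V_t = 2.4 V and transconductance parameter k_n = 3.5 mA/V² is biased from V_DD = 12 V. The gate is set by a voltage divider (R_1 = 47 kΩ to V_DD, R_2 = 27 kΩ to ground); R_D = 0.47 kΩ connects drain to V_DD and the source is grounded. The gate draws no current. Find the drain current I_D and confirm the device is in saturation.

V_G = V_DD·R_2/(R_1+R_2) = 12×27/74 = 4.38 V. With the source grounded, V_GS = V_G = 4.38 V.
Assume saturation: I_D = (k_n/2)(V_GS − V_t)² = (3.5/2)×(4.38 − 2.4)² = 1.75×1.98² = 6.85 mA.
V_DS = V_DD − I_D·R_D = 12 − 6.85×0.47 = 8.78 V.
Saturation requires V_DS ≥ V_GS − V_t = 1.98 V; 8.78 ≥ 1.98 ✓.

I_D ≈ 6.8 mA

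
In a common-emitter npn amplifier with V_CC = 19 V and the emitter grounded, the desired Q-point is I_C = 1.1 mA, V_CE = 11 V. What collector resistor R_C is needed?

Collector loop: V_CC = I_C·R_C + V_CE.
R_C = (V_CC − V_CE)/I_C = (19 − 11)/1.1 = 7.27 kΩ.

R_C ≈ 7.3 kΩ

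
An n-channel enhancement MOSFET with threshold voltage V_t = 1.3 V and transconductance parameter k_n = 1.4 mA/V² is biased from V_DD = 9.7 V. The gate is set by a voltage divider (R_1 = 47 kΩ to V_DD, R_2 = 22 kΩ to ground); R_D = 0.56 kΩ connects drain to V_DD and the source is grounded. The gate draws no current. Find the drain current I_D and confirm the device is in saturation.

I_D ≈ 2.2 mA

V_G = V_DD·R_2/(R_1+R_2) = 9.7×22/69 = 3.09 V. With the source grounded, V_GS = V_G = 3.09 V.
Assume saturation: I_D = (k_n/2)(V_GS − V_t)² = (1.4/2)×(3.09 − 1.3)² = 0.7×1.79² = 2.25 mA.
V_DS = V_DD − I_D·R_D = 9.7 − 2.25×0.56 = 8.44 V.
Saturation requires V_DS ≥ V_GS − V_t = 1.79 V; 8.44 ≥ 1.79 ✓.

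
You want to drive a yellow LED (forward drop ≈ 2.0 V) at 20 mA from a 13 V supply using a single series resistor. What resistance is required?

R ≈ 0.55 kΩ

The resistor drops V_S − V_D = 13 − 2.0 = 11 V at 20 mA.
R = 11 V / 20 mA = 0.55 kΩ.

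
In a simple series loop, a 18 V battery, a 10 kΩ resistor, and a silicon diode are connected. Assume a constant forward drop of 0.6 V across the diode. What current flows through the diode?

KVL around the loop: 18 = V_D + I·R = 0.6 + I × 10 kΩ.
So I = (18 − 0.6) / 10 kΩ = 17.4 / 10 = 1.74 mA.

I ≈ 1.7 mA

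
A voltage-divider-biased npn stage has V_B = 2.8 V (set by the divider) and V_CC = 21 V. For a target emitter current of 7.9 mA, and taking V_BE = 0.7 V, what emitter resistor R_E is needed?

R_E ≈ 0.27 kΩ

V_E = V_B − V_BE = 2.8 − 0.7 = 2.1 V.
R_E = V_E / I_E = 2.1 / 7.9 = 0.266 kΩ.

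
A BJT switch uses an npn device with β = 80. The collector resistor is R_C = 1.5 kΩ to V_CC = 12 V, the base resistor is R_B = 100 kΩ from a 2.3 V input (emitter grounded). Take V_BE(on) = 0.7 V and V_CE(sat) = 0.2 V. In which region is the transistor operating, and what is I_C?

Assume active. Base-emitter loop: I_B = (V_BB − V_BE)/R_B = (2.3 − 0.7)/100 = 0.016 mA.
I_C = β·I_B = 80×0.016 = 1.28 mA.
V_CE = V_CC − I_C·R_C = 12 − 1.28×1.5 = 10.1 V > V_CE(sat), so the active-region assumption holds.

active; I_C ≈ 1.3 mA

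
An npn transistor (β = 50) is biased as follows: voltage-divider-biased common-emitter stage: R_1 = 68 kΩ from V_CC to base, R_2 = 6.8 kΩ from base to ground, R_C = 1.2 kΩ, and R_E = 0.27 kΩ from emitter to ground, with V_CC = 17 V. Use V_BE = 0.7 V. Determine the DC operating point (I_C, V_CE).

I_C ≈ 2.1 mA, V_CE ≈ 14 V

Thevenize the base divider: V_Th = V_CC·R_2/(R_1+R_2) = 17×6.8/74.8 = 1.55 V, R_Th = R_1‖R_2 = 6.18 kΩ.
Base-emitter loop: V_Th = I_B·R_Th + V_BE + (β+1)I_B·R_E, so I_B = (1.55 − 0.7) / (6.18 + 51×0.27) = 0.0424 mA.
I_C = β·I_B = 50×0.0424 = 2.12 mA, and I_E = (β+1)I_B = 2.16 mA.
V_CE = V_CC − I_C·R_C − I_E·R_E = 17 − 2.12×1.2 − 2.16×0.27 = 13.9 V.
V_CE = 13.9 V > 0.2 V confirms active-region operation.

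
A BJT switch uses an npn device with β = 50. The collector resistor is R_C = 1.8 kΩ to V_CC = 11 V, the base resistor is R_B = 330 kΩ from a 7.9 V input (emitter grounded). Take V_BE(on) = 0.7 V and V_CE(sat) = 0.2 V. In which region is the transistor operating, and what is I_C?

Assume active. Base-emitter loop: I_B = (V_BB − V_BE)/R_B = (7.9 − 0.7)/330 = 0.0218 mA.
I_C = β·I_B = 50×0.0218 = 1.09 mA.
V_CE = V_CC − I_C·R_C = 11 − 1.09×1.8 = 9.04 V > V_CE(sat), so the active-region assumption holds.

active; I_C ≈ 1.1 mA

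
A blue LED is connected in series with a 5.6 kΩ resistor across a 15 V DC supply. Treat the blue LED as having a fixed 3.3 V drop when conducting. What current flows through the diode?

I ≈ 2.1 mA

KVL around the loop: 15 = V_D + I·R = 3.3 + I × 5.6 kΩ.
So I = (15 − 3.3) / 5.6 kΩ = 11.7 / 5.6 = 2.09 mA.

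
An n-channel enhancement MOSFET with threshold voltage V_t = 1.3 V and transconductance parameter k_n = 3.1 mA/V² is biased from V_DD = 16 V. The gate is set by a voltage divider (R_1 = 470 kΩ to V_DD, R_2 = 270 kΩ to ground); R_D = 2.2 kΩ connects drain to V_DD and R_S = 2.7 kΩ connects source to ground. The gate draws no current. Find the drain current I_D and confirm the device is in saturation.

I_D ≈ 1.3 mA

V_G = V_DD·R_2/(R_1+R_2) = 16×270/740 = 5.84 V.
Assume saturation: I_D = (k_n/2)(V_GS − V_t)² with V_GS = V_G − I_D·R_S = 5.84 − 2.7·I_D.
Substituting gives 11.3·I_D² − 39·I_D + 31.9 = 0, with roots I_D = 1.34 or 2.11 mA.
The root I_D = 2.11 mA gives V_GS = 0.132 V ≤ V_t, so take I_D = 1.34 mA.
Then V_GS = 2.23 V and V_DS = V_DD − I_D(R_D+R_S) = 16 − 1.34×4.9 = 9.45 V.
Saturation requires V_DS ≥ V_GS − V_t = 0.929 V; 9.45 ≥ 0.929 ✓.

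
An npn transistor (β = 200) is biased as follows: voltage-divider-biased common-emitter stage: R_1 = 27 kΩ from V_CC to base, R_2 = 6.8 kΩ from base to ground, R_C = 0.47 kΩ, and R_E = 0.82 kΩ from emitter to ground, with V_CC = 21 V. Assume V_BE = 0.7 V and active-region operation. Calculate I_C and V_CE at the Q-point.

Thevenize the base divider: V_Th = V_CC·R_2/(R_1+R_2) = 21×6.8/33.8 = 4.22 V, R_Th = R_1‖R_2 = 5.43 kΩ.
Base-emitter loop: V_Th = I_B·R_Th + V_BE + (β+1)I_B·R_E, so I_B = (4.22 − 0.7) / (5.43 + 201×0.82) = 0.0207 mA.
I_C = β·I_B = 200×0.0207 = 4.14 mA, and I_E = (β+1)I_B = 4.16 mA.
V_CE = V_CC − I_C·R_C − I_E·R_E = 21 − 4.14×0.47 − 4.16×0.82 = 15.6 V.
V_CE = 15.6 V > 0.2 V confirms active-region operation.

I_C ≈ 4.1 mA, V_CE ≈ 16 V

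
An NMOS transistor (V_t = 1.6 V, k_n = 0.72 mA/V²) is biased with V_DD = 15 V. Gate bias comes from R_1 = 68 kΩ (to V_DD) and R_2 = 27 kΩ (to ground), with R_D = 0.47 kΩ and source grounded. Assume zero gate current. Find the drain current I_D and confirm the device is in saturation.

V_G = V_DD·R_2/(R_1+R_2) = 15×27/95 = 4.26 V. With the source grounded, V_GS = V_G = 4.26 V.
Assume saturation: I_D = (k_n/2)(V_GS − V_t)² = (0.72/2)×(4.26 − 1.6)² = 0.36×2.66² = 2.55 mA.
V_DS = V_DD − I_D·R_D = 15 − 2.55×0.47 = 13.8 V.
Saturation requires V_DS ≥ V_GS − V_t = 2.66 V; 13.8 ≥ 2.66 ✓.

I_D ≈ 2.6 mA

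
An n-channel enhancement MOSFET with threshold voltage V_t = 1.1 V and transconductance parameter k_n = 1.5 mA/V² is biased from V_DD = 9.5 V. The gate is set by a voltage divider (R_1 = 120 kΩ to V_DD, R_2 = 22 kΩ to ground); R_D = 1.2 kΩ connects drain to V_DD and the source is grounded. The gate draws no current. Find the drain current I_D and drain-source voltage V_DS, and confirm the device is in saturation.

I_D ≈ 0.1 mA, V_DS ≈ 9.4 V

V_G = V_DD·R_2/(R_1+R_2) = 9.5×22/142 = 1.47 V. With the source grounded, V_GS = V_G = 1.47 V.
Assume saturation: I_D = (k_n/2)(V_GS − V_t)² = (1.5/2)×(1.47 − 1.1)² = 0.75×0.372² = 0.104 mA.
V_DS = V_DD − I_D·R_D = 9.5 − 0.104×1.2 = 9.38 V.
Saturation requires V_DS ≥ V_GS − V_t = 0.372 V; 9.38 ≥ 0.372 ✓.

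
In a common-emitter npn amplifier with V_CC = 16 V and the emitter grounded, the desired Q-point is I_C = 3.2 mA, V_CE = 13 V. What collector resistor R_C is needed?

Collector loop: V_CC = I_C·R_C + V_CE.
R_C = (V_CC − V_CE)/I_C = (16 − 13)/3.2 = 0.938 kΩ.

R_C ≈ 0.94 kΩ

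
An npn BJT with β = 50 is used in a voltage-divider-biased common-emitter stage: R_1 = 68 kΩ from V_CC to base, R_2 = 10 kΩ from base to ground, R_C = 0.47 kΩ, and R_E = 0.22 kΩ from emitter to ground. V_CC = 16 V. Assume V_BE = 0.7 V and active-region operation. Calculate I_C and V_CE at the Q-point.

I_C ≈ 3.4 mA, V_CE ≈ 14 V

Thevenize the base divider: V_Th = V_CC·R_2/(R_1+R_2) = 16×10/78 = 2.05 V, R_Th = R_1‖R_2 = 8.72 kΩ.
Base-emitter loop: V_Th = I_B·R_Th + V_BE + (β+1)I_B·R_E, so I_B = (2.05 − 0.7) / (8.72 + 51×0.22) = 0.0678 mA.
I_C = β·I_B = 50×0.0678 = 3.39 mA, and I_E = (β+1)I_B = 3.46 mA.
V_CE = V_CC − I_C·R_C − I_E·R_E = 16 − 3.39×0.47 − 3.46×0.22 = 13.6 V.
V_CE = 13.6 V > 0.2 V confirms active-region operation.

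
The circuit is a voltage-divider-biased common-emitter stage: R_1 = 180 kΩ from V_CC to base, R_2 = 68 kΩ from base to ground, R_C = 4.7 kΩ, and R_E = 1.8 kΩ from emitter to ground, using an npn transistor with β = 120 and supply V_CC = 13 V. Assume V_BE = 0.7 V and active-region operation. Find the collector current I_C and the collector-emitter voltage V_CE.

I_C ≈ 1.3 mA, V_CE ≈ 4.6 V

Thevenize the base divider: V_Th = V_CC·R_2/(R_1+R_2) = 13×68/248 = 3.56 V, R_Th = R_1‖R_2 = 49.4 kΩ.
Base-emitter loop: V_Th = I_B·R_Th + V_BE + (β+1)I_B·R_E, so I_B = (3.56 − 0.7) / (49.4 + 121×1.8) = 0.0107 mA.
I_C = β·I_B = 120×0.0107 = 1.29 mA, and I_E = (β+1)I_B = 1.3 mA.
V_CE = V_CC − I_C·R_C − I_E·R_E = 13 − 1.29×4.7 − 1.3×1.8 = 4.62 V.
V_CE = 4.62 V > 0.2 V confirms active-region operation.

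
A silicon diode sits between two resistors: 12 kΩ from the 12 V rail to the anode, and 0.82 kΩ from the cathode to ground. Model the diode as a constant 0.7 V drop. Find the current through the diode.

The two resistors are in series with the diode, so KVL gives 12 = I·12 + 0.7 + I·0.82.
I = (12 − 0.7) / (12 + 0.82) kΩ = 11.3 / 12.8 = 0.881 mA.

I ≈ 0.88 mA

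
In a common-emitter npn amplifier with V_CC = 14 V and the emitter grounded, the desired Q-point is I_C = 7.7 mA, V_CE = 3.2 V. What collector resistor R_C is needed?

Collector loop: V_CC = I_C·R_C + V_CE.
R_C = (V_CC − V_CE)/I_C = (14 − 3.2)/7.7 = 1.4 kΩ.

R_C ≈ 1.4 kΩ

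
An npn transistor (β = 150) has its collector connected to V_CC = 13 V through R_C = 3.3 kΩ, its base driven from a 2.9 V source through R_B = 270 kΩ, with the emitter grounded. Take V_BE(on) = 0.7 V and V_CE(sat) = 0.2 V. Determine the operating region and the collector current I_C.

Assume active. Base-emitter loop: I_B = (V_BB − V_BE)/R_B = (2.9 − 0.7)/270 = 0.00815 mA.
I_C = β·I_B = 150×0.00815 = 1.22 mA.
V_CE = V_CC − I_C·R_C = 13 − 1.22×3.3 = 8.97 V > V_CE(sat), so the active-region assumption holds.

active; I_C ≈ 1.2 mA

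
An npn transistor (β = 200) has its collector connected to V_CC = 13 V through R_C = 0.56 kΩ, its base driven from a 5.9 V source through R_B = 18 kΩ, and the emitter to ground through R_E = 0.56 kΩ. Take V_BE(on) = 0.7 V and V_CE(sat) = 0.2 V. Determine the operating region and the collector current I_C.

Assume active. Base-emitter loop: I_B = (V_BB − V_BE)/(R_B + (β+1)R_E) = (5.9 − 0.7)/(18 + 201×0.56) = 0.0398 mA.
I_C = β·I_B = 200×0.0398 = 7.97 mA.
V_CE = V_CC − I_C·R_C − I_E·R_E = 13 − 7.97×0.56 − 8.01×0.56 = 4.06 V > V_CE(sat), so the active-region assumption holds.

active; I_C ≈ 8 mA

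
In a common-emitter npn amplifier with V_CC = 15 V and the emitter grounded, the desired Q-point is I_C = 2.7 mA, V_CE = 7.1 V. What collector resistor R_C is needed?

R_C ≈ 2.9 kΩ

Collector loop: V_CC = I_C·R_C + V_CE.
R_C = (V_CC − V_CE)/I_C = (15 − 7.1)/2.7 = 2.93 kΩ.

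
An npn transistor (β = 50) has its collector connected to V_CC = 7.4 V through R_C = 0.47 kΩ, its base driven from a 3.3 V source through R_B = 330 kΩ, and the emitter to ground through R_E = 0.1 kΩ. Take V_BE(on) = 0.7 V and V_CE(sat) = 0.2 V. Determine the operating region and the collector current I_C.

active; I_C ≈ 0.39 mA

Assume active. Base-emitter loop: I_B = (V_BB − V_BE)/(R_B + (β+1)R_E) = (3.3 − 0.7)/(330 + 51×0.1) = 0.00776 mA.
I_C = β·I_B = 50×0.00776 = 0.388 mA.
V_CE = V_CC − I_C·R_C − I_E·R_E = 7.4 − 0.388×0.47 − 0.396×0.1 = 7.18 V > V_CE(sat), so the active-region assumption holds.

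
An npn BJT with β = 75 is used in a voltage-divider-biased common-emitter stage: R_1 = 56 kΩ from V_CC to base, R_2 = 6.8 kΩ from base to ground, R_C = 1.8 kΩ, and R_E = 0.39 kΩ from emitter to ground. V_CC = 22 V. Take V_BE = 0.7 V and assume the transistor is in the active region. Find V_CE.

Thevenize the base divider: V_Th = V_CC·R_2/(R_1+R_2) = 22×6.8/62.8 = 2.38 V, R_Th = R_1‖R_2 = 6.06 kΩ.
Base-emitter loop: V_Th = I_B·R_Th + V_BE + (β+1)I_B·R_E, so I_B = (2.38 − 0.7) / (6.06 + 76×0.39) = 0.0471 mA.
I_C = β·I_B = 75×0.0471 = 3.53 mA, and I_E = (β+1)I_B = 3.58 mA.
V_CE = V_CC − I_C·R_C − I_E·R_E = 22 − 3.53×1.8 − 3.58×0.39 = 14.2 V.
V_CE = 14.2 V > 0.2 V confirms active-region operation.

V_CE ≈ 14 V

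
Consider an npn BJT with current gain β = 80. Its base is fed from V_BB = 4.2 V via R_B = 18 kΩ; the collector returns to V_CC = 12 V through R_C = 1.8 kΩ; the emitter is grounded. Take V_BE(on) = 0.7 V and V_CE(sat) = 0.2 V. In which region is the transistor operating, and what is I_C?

Assume active: I_B = (4.2 − 0.7)/18 = 0.194 mA, giving I_C = β·I_B = 15.6 mA.
But then V_CE = 12 − 15.6×1.8 = -16 V < V_CE(sat) = 0.2 V — impossible in the active region.
So the transistor is saturated. With V_CE = 0.2 V, I_C = (V_CC − 0.2)/R_C = 11.8/1.8 = 6.56 mA.
Check: β·I_B = 15.6 mA > I_C = 6.56 mA, confirming saturation.

saturation; I_C ≈ 6.6 mA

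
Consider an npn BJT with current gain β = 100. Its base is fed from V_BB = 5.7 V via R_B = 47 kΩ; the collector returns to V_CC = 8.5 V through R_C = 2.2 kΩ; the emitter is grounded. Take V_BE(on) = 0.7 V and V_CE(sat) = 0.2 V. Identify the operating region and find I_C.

Assume active: I_B = (5.7 − 0.7)/47 = 0.106 mA, giving I_C = β·I_B = 10.6 mA.
But then V_CE = 8.5 − 10.6×2.2 = -14.9 V < V_CE(sat) = 0.2 V — impossible in the active region.
So the transistor is saturated. With V_CE = 0.2 V, I_C = (V_CC − 0.2)/R_C = 8.3/2.2 = 3.77 mA.
Check: β·I_B = 10.6 mA > I_C = 3.77 mA, confirming saturation.

saturation; I_C ≈ 3.8 mA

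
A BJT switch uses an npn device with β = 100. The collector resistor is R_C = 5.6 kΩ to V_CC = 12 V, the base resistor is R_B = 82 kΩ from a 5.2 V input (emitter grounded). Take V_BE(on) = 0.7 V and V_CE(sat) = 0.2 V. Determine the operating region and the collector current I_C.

saturation; I_C ≈ 2.1 mA

Assume active: I_B = (5.2 − 0.7)/82 = 0.0549 mA, giving I_C = β·I_B = 5.49 mA.
But then V_CE = 12 − 5.49×5.6 = -18.7 V < V_CE(sat) = 0.2 V — impossible in the active region.
So the transistor is saturated. With V_CE = 0.2 V, I_C = (V_CC − 0.2)/R_C = 11.8/5.6 = 2.11 mA.
Check: β·I_B = 5.49 mA > I_C = 2.11 mA, confirming saturation.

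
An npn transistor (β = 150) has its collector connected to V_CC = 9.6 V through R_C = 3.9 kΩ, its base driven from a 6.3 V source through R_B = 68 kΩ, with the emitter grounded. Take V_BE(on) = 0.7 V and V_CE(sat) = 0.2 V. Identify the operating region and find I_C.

saturation; I_C ≈ 2.4 mA

Assume active: I_B = (6.3 − 0.7)/68 = 0.0824 mA, giving I_C = β·I_B = 12.4 mA.
But then V_CE = 9.6 − 12.4×3.9 = -38.6 V < V_CE(sat) = 0.2 V — impossible in the active region.
So the transistor is saturated. With V_CE = 0.2 V, I_C = (V_CC − 0.2)/R_C = 9.4/3.9 = 2.41 mA.
Check: β·I_B = 12.4 mA > I_C = 2.41 mA, confirming saturation.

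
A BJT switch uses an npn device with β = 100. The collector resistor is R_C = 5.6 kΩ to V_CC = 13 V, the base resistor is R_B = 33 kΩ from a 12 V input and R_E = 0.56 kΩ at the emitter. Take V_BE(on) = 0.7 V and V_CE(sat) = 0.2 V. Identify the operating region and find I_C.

saturation; I_C ≈ 2.1 mA

Assume active: I_B = (12 − 0.7)/(33 + 101×0.56) = 0.126 mA, I_C = β·I_B = 12.6 mA.
Then V_CE = 13 − 12.6×5.6 − 12.7×0.56 = -64.8 V < 0.2 V — the active assumption fails.
Re-solve with V_CE = 0.2 V. KCL at the emitter: V_E/R_E = (V_BB−0.7−V_E)/R_B + (V_CC−0.2−V_E)/R_C, giving V_E = 1.32 V.
I_C = (V_CC − 0.2 − V_E)/R_C = (12.8 − 1.32)/5.6 = 2.05 mA.
Check: I_B = (11.3 − 1.32)/33 = 0.302 mA, and β·I_B = 30.2 mA > I_C, confirming saturation.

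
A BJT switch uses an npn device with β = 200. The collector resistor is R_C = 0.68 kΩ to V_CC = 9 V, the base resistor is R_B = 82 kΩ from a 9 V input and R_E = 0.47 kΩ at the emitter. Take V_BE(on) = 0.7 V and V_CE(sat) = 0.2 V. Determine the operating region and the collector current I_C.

Assume active: I_B = (9 − 0.7)/(82 + 201×0.47) = 0.047 mA, I_C = β·I_B = 9.41 mA.
Then V_CE = 9 − 9.41×0.68 − 9.45×0.47 = -1.84 V < 0.2 V — the active assumption fails.
Re-solve with V_CE = 0.2 V. KCL at the emitter: V_E/R_E = (V_BB−0.7−V_E)/R_B + (V_CC−0.2−V_E)/R_C, giving V_E = 3.61 V.
I_C = (V_CC − 0.2 − V_E)/R_C = (8.8 − 3.61)/0.68 = 7.63 mA.
Check: I_B = (8.3 − 3.61)/82 = 0.0572 mA, and β·I_B = 11.4 mA > I_C, confirming saturation.

saturation; I_C ≈ 7.6 mA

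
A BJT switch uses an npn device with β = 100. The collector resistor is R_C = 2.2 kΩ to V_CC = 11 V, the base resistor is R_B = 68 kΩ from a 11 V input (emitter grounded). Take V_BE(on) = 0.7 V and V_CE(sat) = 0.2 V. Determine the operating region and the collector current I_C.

saturation; I_C ≈ 4.9 mA

Assume active: I_B = (11 − 0.7)/68 = 0.151 mA, giving I_C = β·I_B = 15.1 mA.
But then V_CE = 11 − 15.1×2.2 = -22.3 V < V_CE(sat) = 0.2 V — impossible in the active region.
So the transistor is saturated. With V_CE = 0.2 V, I_C = (V_CC − 0.2)/R_C = 10.8/2.2 = 4.91 mA.
Check: β·I_B = 15.1 mA > I_C = 4.91 mA, confirming saturation.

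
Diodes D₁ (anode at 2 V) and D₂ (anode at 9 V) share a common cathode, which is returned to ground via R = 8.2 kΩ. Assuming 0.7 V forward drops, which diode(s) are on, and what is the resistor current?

Only D₂ conducts; I_R ≈ 1 mA

Assume both conduct. Then node N would need to be at both 2−0.7 = 1.3 V and 9−0.7 = 8.3 V, which is impossible.
Assume only D₂ conducts: V_N = 9 − 0.7 = 8.3 V, so I_R = 8.3/8.2 = 1.01 mA.
Check D₁: its anode-to-cathode voltage is 2 − 8.3 = -6.3 V < 0.7 V, so it is off. The assumption is consistent.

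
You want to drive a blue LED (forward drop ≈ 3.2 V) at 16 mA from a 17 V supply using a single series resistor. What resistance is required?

The resistor drops V_S − V_D = 17 − 3.2 = 13.8 V at 16 mA.
R = 13.8 V / 16 mA = 0.863 kΩ.

R ≈ 0.86 kΩ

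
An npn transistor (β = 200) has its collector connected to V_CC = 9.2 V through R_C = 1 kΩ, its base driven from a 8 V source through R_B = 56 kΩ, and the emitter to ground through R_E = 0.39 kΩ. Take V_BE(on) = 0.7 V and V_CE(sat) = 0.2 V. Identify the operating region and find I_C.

saturation; I_C ≈ 6.5 mA

Assume active: I_B = (8 − 0.7)/(56 + 201×0.39) = 0.0543 mA, I_C = β·I_B = 10.9 mA.
Then V_CE = 9.2 − 10.9×1 − 10.9×0.39 = -5.92 V < 0.2 V — the active assumption fails.
Re-solve with V_CE = 0.2 V. KCL at the emitter: V_E/R_E = (V_BB−0.7−V_E)/R_B + (V_CC−0.2−V_E)/R_C, giving V_E = 2.55 V.
I_C = (V_CC − 0.2 − V_E)/R_C = (9 − 2.55)/1 = 6.45 mA.
Check: I_B = (7.3 − 2.55)/56 = 0.0848 mA, and β·I_B = 17 mA > I_C, confirming saturation.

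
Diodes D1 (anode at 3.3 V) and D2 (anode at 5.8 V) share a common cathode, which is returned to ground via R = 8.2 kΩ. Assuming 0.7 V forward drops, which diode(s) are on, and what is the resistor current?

Assume both conduct. Then node N would need to be at both 3.3−0.7 = 2.6 V and 5.8−0.7 = 5.1 V, which is impossible.
Assume only D2 conducts: V_N = 5.8 − 0.7 = 5.1 V, so I_R = 5.1/8.2 = 0.622 mA.
Check D1: its anode-to-cathode voltage is 3.3 − 5.1 = -1.8 V < 0.7 V, so it is off. The assumption is consistent.

Only D2 conducts; I_R ≈ 0.62 mA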